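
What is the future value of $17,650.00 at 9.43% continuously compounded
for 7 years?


Formula: FV = P * e^(r*t)
Exponent: r*t = 0.0943 * 7 = 0.6601
e^(0.6601) = 1.934986
FV = $17,650.00 * 1.934986 = $34,152.50

$34,152.50


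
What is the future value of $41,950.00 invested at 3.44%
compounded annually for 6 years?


Formula: FV = P * (1 + r)^n
Substituting: FV = $41,950.00 * (1 + 0.0344)^6
Growth factor: (1.0344)^6 = 1.224986
FV = $41,950.00 * 1.224986 = $51,388.16

$51,388.16


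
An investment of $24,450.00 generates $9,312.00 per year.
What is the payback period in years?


Formula: Payback = investment / annual cash flow
Substituting: Payback = $24,450.00 / $9,312.00
Payback = 2.6256 years

2.6256 years


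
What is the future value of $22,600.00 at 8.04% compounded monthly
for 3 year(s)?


Formula: FV = P * (1 + r/m)^(m*t)
Period rate: r/m = 0.0804 / 12 = 0.0067
Total periods: m*t = 12 * 3 = 36
Growth factor: (1 + 0.0067)^36 = 1.271752
FV = $22,600.00 * 1.271752 = $28,741.60

$28,741.60


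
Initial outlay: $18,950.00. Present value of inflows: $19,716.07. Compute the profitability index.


Formula: PI = PV(cash flows) / initial investment
Substituting: PI = $19,716.07 / $18,950.00
PI = 1.0404

1.0404


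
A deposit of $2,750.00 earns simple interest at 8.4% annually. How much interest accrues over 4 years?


Formula: I = P * r * t
Substituting: I = $2,750.00 * 0.084 * 4
Step: I = $2,750.00 * 0.336
I = $924.00

$924.00


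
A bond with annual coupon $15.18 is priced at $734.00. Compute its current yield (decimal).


Formula: Current yield = annual coupon / price
Substituting: CY = $15.18 / $734.00
CY = 0.020681

0.020681


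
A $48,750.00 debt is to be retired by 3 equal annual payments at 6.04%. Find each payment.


Formula: PMT = PV * r / (1 - (1+r)^(-n))
Denominator: 1 - (1 + 0.0604)^(-3) = 0.161331
Numerator: $48,750.00 * 0.0604 = 2944.5
PMT = 2944.5 / 0.161331 = $18,251.35

$18,251.35


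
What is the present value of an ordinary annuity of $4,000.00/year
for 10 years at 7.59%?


Formula: PV = PMT * (1 - (1+r)^(-n)) / r
Discount factor: (1 + 0.0759)^(-10) = 0.48115
Bracket: 1 - 0.48115 = 0.51885
PV = $4,000.00 * 0.51885 / 0.0759 = $27,343.85

$27,343.85


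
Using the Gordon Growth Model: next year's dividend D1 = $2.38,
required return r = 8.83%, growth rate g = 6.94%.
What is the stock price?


Formula: P = D1 / (r - g)
Spread: r - g = 0.0883 - 0.0694 = 0.0189
Substituting: P = $2.38 / 0.0189
P = $125.93

$125.93


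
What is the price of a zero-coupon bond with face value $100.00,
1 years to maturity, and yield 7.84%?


Formula: Price = FV / (1 + r)^n
Substituting: Price = $100.00 / (1 + 0.0784)^1
Discount factor: (1.0784)^1 = 1.0784
Price = $100.00 / 1.0784 = $92.73

$92.73


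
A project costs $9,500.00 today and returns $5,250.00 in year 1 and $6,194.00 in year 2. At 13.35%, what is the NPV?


Formula: NPV = C0 + C1/(1+r) + C2/(1+r)^2
Discount C1: $5,250.00 / (1 + 0.1335) = $4,631.67
Discount C2: $6,194.00 / (1 + 0.1335)^2 = $4,820.90
NPV = -$9,500.00 + $4,631.67 + $4,820.90 = -$47.43

-$47.43


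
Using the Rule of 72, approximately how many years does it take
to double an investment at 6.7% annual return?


Formula: Years ≈ 72 / r
Substituting: Years ≈ 72 / 6.7
Years ≈ 10.7

10.7 years


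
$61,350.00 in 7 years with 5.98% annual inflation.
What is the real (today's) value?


Formula: Real value = nominal / (1 + inflation)^years
Price level: (1 + 0.0598)^7 = 1.501645
Real value = $61,350.00 / 1.501645 = $40,855.18

$40,855.18


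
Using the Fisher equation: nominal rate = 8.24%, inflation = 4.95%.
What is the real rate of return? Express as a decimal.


Formula: (1 + r_real) = (1 + r_nom) / (1 + inflation)
Substituting: (1 + r_real) = 1.0824 / 1.0495
(1 + r_real) = 1.031348
r_real = 1.031348 - 1 = 0.031348

0.031348


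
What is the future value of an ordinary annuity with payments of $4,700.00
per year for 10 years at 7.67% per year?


Formula: FV = PMT * ((1+r)^n - 1) / r
Growth factor: (1 + 0.0767)^10 = 2.093858
Numerator: 2.093858 - 1 = 1.093858
FV = $4,700.00 * 1.093858 / 0.0767 = $67,029.08

$67,029.08


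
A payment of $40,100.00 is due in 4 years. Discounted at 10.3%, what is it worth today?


Formula: PV = FV / (1 + r)^n
Substituting: PV = $40,100.00 / (1 + 0.103)^4
Discount factor: (1.103)^4 = 1.480137
PV = $40,100.00 / 1.480137 = $27,092.08

$27,092.08


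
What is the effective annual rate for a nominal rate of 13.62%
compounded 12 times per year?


Formula: EAR = (1 + r/m)^m - 1
Period rate: r/m = 0.1362 / 12 = 0.01135
Compounding: (1 + 0.01135)^12 = 1.145032
EAR = 1.145032 - 1 = 0.145032

0.145032


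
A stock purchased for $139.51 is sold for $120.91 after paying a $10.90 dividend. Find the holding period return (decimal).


Formula: HPR = (P1 - P0 + D) / P0
Gain: $120.91 - $139.51 + $10.90 = -$7.70
HPR = -$7.70 / $139.51 = -0.0552

-0.0552


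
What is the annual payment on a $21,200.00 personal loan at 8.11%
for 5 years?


Formula: PMT = PV * r / (1 - (1+r)^(-n))
Denominator: 1 - (1 + 0.0811)^(-5) = 0.322872
Numerator: $21,200.00 * 0.0811 = 1719.32
PMT = 1719.32 / 0.322872 = $5,325.08

$5,325.08


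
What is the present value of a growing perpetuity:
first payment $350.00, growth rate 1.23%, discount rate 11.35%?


Formula: PV = C / (r - g)
Spread: r - g = 0.1135 - 0.0123 = 0.1012
Substituting: PV = $350.00 / 0.1012
PV = $3,458.50

$3,458.50


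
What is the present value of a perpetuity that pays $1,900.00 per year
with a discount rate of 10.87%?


Formula: PV = C / r
Substituting: PV = $1,900.00 / 0.1087
PV = $17,479.30

$17,479.30


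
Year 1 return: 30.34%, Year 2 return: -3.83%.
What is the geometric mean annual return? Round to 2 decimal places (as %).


Formula: Geometric mean = ((1+r1)*(1+r2))^(1/2) - 1
Product: (1 + 0.3034) * (1 + -0.0383) = 1.3034 * 0.9617 = 1.25348
Square root: 1.25348^0.5 = 1.119589
Geometric mean = 1.119589 - 1 = 0.119589
As percentage: 11.96%

11.96%


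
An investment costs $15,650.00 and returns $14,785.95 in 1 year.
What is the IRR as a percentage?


Formula: IRR = C1/C0 - 1
Substituting: IRR = $14,785.95 / $15,650.00 - 1
Ratio: 0.944789 - 1 = -0.055211
IRR = -5.5211%

-5.5211%


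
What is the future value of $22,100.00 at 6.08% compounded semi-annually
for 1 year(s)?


Formula: FV = P * (1 + r/m)^(m*t)
Period rate: r/m = 0.0608 / 2 = 0.0304
Total periods: m*t = 2 * 1 = 2
Growth factor: (1 + 0.0304)^2 = 1.061724
FV = $22,100.00 * 1.061724 = $23,464.10

$23,464.10


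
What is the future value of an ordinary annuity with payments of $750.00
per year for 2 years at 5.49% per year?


Formula: FV = PMT * ((1+r)^n - 1) / r
Growth factor: (1 + 0.0549)^2 = 1.112814
Numerator: 1.112814 - 1 = 0.112814
FV = $750.00 * 0.112814 / 0.0549 = $1,541.18

$1,541.18


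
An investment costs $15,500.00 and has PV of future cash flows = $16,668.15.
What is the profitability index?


Formula: PI = PV(cash flows) / initial investment
Substituting: PI = $16,668.15 / $15,500.00
PI = 1.0754

1.0754


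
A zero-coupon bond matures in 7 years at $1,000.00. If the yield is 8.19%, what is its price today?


Formula: Price = FV / (1 + r)^n
Substituting: Price = $1,000.00 / (1 + 0.0819)^7
Discount factor: (1.0819)^7 = 1.735041
Price = $1,000.00 / 1.735041 = $576.36

$576.36


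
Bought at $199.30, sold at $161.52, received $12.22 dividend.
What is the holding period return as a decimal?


Formula: HPR = (P1 - P0 + D) / P0
Gain: $161.52 - $199.30 + $12.22 = -$25.56
HPR = -$25.56 / $199.30 = -0.1282

-0.1282


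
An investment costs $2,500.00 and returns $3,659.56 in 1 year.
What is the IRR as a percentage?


Formula: IRR = C1/C0 - 1
Substituting: IRR = $3,659.56 / $2,500.00 - 1
Ratio: 1.463824 - 1 = 0.463824
IRR = 46.3824%

46.3824%


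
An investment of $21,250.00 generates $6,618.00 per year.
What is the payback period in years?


Formula: Payback = investment / annual cash flow
Substituting: Payback = $21,250.00 / $6,618.00
Payback = 3.2109 years

3.2109 years


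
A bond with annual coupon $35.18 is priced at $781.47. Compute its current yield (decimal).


Formula: Current yield = annual coupon / price
Substituting: CY = $35.18 / $781.47
CY = 0.045018

0.045018


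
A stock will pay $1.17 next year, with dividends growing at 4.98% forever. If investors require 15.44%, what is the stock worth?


Formula: P = D1 / (r - g)
Spread: r - g = 0.1544 - 0.0498 = 0.1046
Substituting: P = $1.17 / 0.1046
P = $11.19

$11.19


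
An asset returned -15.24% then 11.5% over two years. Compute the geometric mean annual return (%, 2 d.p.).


Formula: Geometric mean = ((1+r1)*(1+r2))^(1/2) - 1
Product: (1 + -0.1524) * (1 + 0.115) = 0.8476 * 1.115 = 0.945074
Square root: 0.945074^0.5 = 0.972149
Geometric mean = 0.972149 - 1 = -0.027851
As percentage: -2.79%

-2.79%


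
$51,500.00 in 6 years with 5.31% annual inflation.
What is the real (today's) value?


Formula: Real value = nominal / (1 + inflation)^years
Price level: (1 + 0.0531)^6 = 1.36401
Real value = $51,500.00 / 1.36401 = $37,756.31

$37,756.31


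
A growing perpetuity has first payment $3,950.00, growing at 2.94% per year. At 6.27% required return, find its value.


Formula: PV = C / (r - g)
Spread: r - g = 0.0627 - 0.0294 = 0.0333
Substituting: PV = $3,950.00 / 0.0333
PV = $118,618.62

$118,618.62


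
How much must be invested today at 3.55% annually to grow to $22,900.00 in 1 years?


Formula: PV = FV / (1 + r)^n
Substituting: PV = $22,900.00 / (1 + 0.0355)^1
Discount factor: (1.0355)^1 = 1.0355
PV = $22,900.00 / 1.0355 = $22,114.92

$22,114.92


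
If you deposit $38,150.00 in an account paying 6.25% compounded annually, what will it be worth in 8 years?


Formula: FV = P * (1 + r)^n
Substituting: FV = $38,150.00 * (1 + 0.0625)^8
Growth factor: (1.0625)^8 = 1.62417
FV = $38,150.00 * 1.62417 = $61,962.09

$61,962.09


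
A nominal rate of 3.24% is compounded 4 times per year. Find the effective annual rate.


Formula: EAR = (1 + r/m)^m - 1
Period rate: r/m = 0.0324 / 4 = 0.0081
Compounding: (1 + 0.0081)^4 = 1.032796
EAR = 1.032796 - 1 = 0.032796

0.032796


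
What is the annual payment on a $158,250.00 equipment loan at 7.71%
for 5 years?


Formula: PMT = PV * r / (1 - (1+r)^(-n))
Denominator: 1 - (1 + 0.0771)^(-5) = 0.310205
Numerator: $158,250.00 * 0.0771 = 12201.075
PMT = 12201.075 / 0.310205 = $39,332.26

$39,332.26


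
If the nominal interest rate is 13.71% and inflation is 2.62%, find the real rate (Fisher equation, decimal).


Formula: (1 + r_real) = (1 + r_nom) / (1 + inflation)
Substituting: (1 + r_real) = 1.1371 / 1.0262
(1 + r_real) = 1.108069
r_real = 1.108069 - 1 = 0.108069

0.108069


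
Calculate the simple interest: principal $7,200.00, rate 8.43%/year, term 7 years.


Formula: I = P * r * t
Substituting: I = $7,200.00 * 0.0843 * 7
Step: I = $7,200.00 * 0.5901
I = $4,248.72

$4,248.72


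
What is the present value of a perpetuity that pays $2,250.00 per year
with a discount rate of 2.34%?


Formula: PV = C / r
Substituting: PV = $2,250.00 / 0.0234
PV = $96,153.85

$96,153.85


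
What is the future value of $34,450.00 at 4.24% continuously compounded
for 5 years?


Formula: FV = P * e^(r*t)
Exponent: r*t = 0.0424 * 5 = 0.212
e^(0.212) = 1.236148
FV = $34,450.00 * 1.236148 = $42,585.29

$42,585.29


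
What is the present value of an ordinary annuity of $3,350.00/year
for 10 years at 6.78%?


Formula: PV = PMT * (1 - (1+r)^(-n)) / r
Discount factor: (1 + 0.0678)^(-10) = 0.518921
Bracket: 1 - 0.518921 = 0.481079
PV = $3,350.00 * 0.481079 / 0.0678 = $23,770.15

$23,770.15


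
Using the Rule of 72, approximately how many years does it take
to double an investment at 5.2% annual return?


Formula: Years ≈ 72 / r
Substituting: Years ≈ 72 / 5.2
Years ≈ 13.8

13.8 years


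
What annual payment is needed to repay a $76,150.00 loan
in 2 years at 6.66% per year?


Formula: PMT = PV * r / (1 - (1+r)^(-n))
Denominator: 1 - (1 + 0.0666)^(-2) = 0.120984
Numerator: $76,150.00 * 0.0666 = 5071.59
PMT = 5071.59 / 0.120984 = $41,919.55

$41,919.55


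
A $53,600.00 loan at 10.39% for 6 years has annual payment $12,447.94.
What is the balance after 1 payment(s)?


Formula: Balance = PV*(1+r)^k - PMT*((1+r)^k - 1)/r
Growth: (1 + 0.1039)^1 = 1.1039
Accumulated factor: ((1+r)^k - 1)/r = 1.0
Balance = $53,600.00 * 1.1039 - $12,447.94 * 1.0
Balance = $46,721.10

$46,721.10


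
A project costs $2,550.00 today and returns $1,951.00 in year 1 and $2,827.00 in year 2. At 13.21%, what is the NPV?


Formula: NPV = C0 + C1/(1+r) + C2/(1+r)^2
Discount C1: $1,951.00 / (1 + 0.1321) = $1,723.35
Discount C2: $2,827.00 / (1 + 0.1321)^2 = $2,205.75
NPV = -$2,550.00 + $1,723.35 + $2,205.75 = $1,379.10

$1,379.10


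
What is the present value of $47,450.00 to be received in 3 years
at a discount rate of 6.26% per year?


Formula: PV = FV / (1 + r)^n
Substituting: PV = $47,450.00 / (1 + 0.0626)^3
Discount factor: (1.0626)^3 = 1.199802
PV = $47,450.00 / 1.199802 = $39,548.21

$39,548.21


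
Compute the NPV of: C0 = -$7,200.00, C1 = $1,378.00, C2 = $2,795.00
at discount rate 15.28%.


Formula: NPV = C0 + C1/(1+r) + C2/(1+r)^2
Discount C1: $1,378.00 / (1 + 0.1528) = $1,195.35
Discount C2: $2,795.00 / (1 + 0.1528)^2 = $2,103.17
NPV = -$7,200.00 + $1,195.35 + $2,103.17 = -$3,901.48

-$3,901.48


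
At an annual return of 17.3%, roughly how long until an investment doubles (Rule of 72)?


Formula: Years ≈ 72 / r
Substituting: Years ≈ 72 / 17.3
Years ≈ 4.2

4.2 years


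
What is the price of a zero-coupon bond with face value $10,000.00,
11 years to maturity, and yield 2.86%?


Formula: Price = FV / (1 + r)^n
Substituting: Price = $10,000.00 / (1 + 0.0286)^11
Discount factor: (1.0286)^11 = 1.363678
Price = $10,000.00 / 1.363678 = $7,333.11

$7,333.11


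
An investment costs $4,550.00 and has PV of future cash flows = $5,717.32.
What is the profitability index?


Formula: PI = PV(cash flows) / initial investment
Substituting: PI = $5,717.32 / $4,550.00
PI = 1.2566

1.2566


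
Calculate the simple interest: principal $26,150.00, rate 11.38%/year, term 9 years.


Formula: I = P * r * t
Substituting: I = $26,150.00 * 0.1138 * 9
Step: I = $26,150.00 * 1.0242
I = $26,782.83

$26,782.83


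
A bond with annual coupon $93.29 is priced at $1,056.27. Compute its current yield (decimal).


Formula: Current yield = annual coupon / price
Substituting: CY = $93.29 / $1,056.27
CY = 0.08832

0.08832


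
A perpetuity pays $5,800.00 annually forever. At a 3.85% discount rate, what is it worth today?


Formula: PV = C / r
Substituting: PV = $5,800.00 / 0.0385
PV = $150,649.35

$150,649.35


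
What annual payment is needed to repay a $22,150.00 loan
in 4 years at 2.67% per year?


Formula: PMT = PV * r / (1 - (1+r)^(-n))
Denominator: 1 - (1 + 0.0267)^(-4) = 0.100035
Numerator: $22,150.00 * 0.0267 = 591.405
PMT = 591.405 / 0.100035 = $5,912.00

$5,912.00


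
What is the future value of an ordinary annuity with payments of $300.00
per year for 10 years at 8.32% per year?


Formula: FV = PMT * ((1+r)^n - 1) / r
Growth factor: (1 + 0.0832)^10 = 2.223753
Numerator: 2.223753 - 1 = 1.223753
FV = $300.00 * 1.223753 / 0.0832 = $4,412.57

$4,412.57


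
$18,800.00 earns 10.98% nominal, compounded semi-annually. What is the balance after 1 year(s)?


Formula: FV = P * (1 + r/m)^(m*t)
Period rate: r/m = 0.1098 / 2 = 0.0549
Total periods: m*t = 2 * 1 = 2
Growth factor: (1 + 0.0549)^2 = 1.112814
FV = $18,800.00 * 1.112814 = $20,920.90

$20,920.90


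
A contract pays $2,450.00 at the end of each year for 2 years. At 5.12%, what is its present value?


Formula: PV = PMT * (1 - (1+r)^(-n)) / r
Discount factor: (1 + 0.0512)^(-2) = 0.90496
Bracket: 1 - 0.90496 = 0.09504
PV = $2,450.00 * 0.09504 / 0.0512 = $4,547.82

$4,547.82


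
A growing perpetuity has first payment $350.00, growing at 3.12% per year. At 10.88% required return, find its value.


Formula: PV = C / (r - g)
Spread: r - g = 0.1088 - 0.0312 = 0.0776
Substituting: PV = $350.00 / 0.0776
PV = $4,510.31

$4,510.31


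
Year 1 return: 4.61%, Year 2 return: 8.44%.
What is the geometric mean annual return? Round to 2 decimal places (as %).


Formula: Geometric mean = ((1+r1)*(1+r2))^(1/2) - 1
Product: (1 + 0.0461) * (1 + 0.0844) = 1.0461 * 1.0844 = 1.134391
Square root: 1.134391^0.5 = 1.065078
Geometric mean = 1.065078 - 1 = 0.065078
As percentage: 6.51%

6.51%


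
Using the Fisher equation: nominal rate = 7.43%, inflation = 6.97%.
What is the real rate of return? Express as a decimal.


Formula: (1 + r_real) = (1 + r_nom) / (1 + inflation)
Substituting: (1 + r_real) = 1.0743 / 1.0697
(1 + r_real) = 1.0043
r_real = 1.0043 - 1 = 0.0043

0.0043


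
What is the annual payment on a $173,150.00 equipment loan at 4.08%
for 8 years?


Formula: PMT = PV * r / (1 - (1+r)^(-n))
Denominator: 1 - (1 + 0.0408)^(-8) = 0.273791
Numerator: $173,150.00 * 0.0408 = 7064.52
PMT = 7064.52 / 0.273791 = $25,802.62

$25,802.62


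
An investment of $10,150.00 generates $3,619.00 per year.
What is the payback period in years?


Formula: Payback = investment / annual cash flow
Substituting: Payback = $10,150.00 / $3,619.00
Payback = 2.8046 years

2.8046 years


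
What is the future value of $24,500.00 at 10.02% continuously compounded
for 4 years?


Formula: FV = P * e^(r*t)
Exponent: r*t = 0.1002 * 4 = 0.4008
e^(0.4008) = 1.493019
FV = $24,500.00 * 1.493019 = $36,578.96

$36,578.96


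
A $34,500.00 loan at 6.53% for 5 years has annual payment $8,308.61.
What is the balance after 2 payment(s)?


Formula: Balance = PV*(1+r)^k - PMT*((1+r)^k - 1)/r
Growth: (1 + 0.0653)^2 = 1.134864
Accumulated factor: ((1+r)^k - 1)/r = 2.0653
Balance = $34,500.00 * 1.134864 - $8,308.61 * 2.0653
Balance = $21,993.04

$21,993.04


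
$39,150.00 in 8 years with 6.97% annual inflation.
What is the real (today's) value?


Formula: Real value = nominal / (1 + inflation)^years
Price level: (1 + 0.0697)^8 = 1.714336
Real value = $39,150.00 / 1.714336 = $22,836.83

$22,836.83


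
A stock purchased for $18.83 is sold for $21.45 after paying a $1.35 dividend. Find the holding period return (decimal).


Formula: HPR = (P1 - P0 + D) / P0
Gain: $21.45 - $18.83 + $1.35 = $3.97
HPR = $3.97 / $18.83 = 0.2108

0.2108


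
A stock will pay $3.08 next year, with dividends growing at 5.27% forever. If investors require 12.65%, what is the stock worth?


Formula: P = D1 / (r - g)
Spread: r - g = 0.1265 - 0.0527 = 0.0738
Substituting: P = $3.08 / 0.0738
P = $41.73

$41.73


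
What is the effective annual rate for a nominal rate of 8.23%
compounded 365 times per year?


Formula: EAR = (1 + r/m)^m - 1
Period rate: r/m = 0.0823 / 365 = 0.000225
Compounding: (1 + 0.000225)^365 = 1.085771
EAR = 1.085771 - 1 = 0.085771

0.085771


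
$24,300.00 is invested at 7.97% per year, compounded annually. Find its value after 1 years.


Formula: FV = P * (1 + r)^n
Substituting: FV = $24,300.00 * (1 + 0.0797)^1
Growth factor: (1.0797)^1 = 1.0797
FV = $24,300.00 * 1.0797 = $26,236.71

$26,236.71


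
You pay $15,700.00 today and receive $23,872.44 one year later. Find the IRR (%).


Formula: IRR = C1/C0 - 1
Substituting: IRR = $23,872.44 / $15,700.00 - 1
Ratio: 1.520538 - 1 = 0.520538
IRR = 52.0538%

52.0538%


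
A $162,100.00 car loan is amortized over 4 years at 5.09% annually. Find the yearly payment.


Formula: PMT = PV * r / (1 - (1+r)^(-n))
Denominator: 1 - (1 + 0.0509)^(-4) = 0.180112
Numerator: $162,100.00 * 0.0509 = 8250.89
PMT = 8250.89 / 0.180112 = $45,809.73

$45,809.73


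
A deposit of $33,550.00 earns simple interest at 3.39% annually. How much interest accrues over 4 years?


Formula: I = P * r * t
Substituting: I = $33,550.00 * 0.0339 * 4
Step: I = $33,550.00 * 0.1356
I = $4,549.38

$4,549.38


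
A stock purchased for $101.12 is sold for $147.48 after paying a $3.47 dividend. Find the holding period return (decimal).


Formula: HPR = (P1 - P0 + D) / P0
Gain: $147.48 - $101.12 + $3.47 = $49.83
HPR = $49.83 / $101.12 = 0.4928

0.4928


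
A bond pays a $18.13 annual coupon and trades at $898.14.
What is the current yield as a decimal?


Formula: Current yield = annual coupon / price
Substituting: CY = $18.13 / $898.14
CY = 0.020186

0.020186


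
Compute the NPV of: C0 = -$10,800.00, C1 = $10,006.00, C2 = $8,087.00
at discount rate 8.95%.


Formula: NPV = C0 + C1/(1+r) + C2/(1+r)^2
Discount C1: $10,006.00 / (1 + 0.0895) = $9,184.03
Discount C2: $8,087.00 / (1 + 0.0895)^2 = $6,812.92
NPV = -$10,800.00 + $9,184.03 + $6,812.92 = $5,196.94

$5,196.94


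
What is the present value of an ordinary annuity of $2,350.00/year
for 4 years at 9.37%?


Formula: PV = PMT * (1 - (1+r)^(-n)) / r
Discount factor: (1 + 0.0937)^(-4) = 0.698887
Bracket: 1 - 0.698887 = 0.301113
PV = $2,350.00 * 0.301113 / 0.0937 = $7,551.92

$7,551.92


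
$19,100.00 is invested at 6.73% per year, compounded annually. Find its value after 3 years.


Formula: FV = P * (1 + r)^n
Substituting: FV = $19,100.00 * (1 + 0.0673)^3
Growth factor: (1.0673)^3 = 1.215793
FV = $19,100.00 * 1.215793 = $23,221.64

$23,221.64


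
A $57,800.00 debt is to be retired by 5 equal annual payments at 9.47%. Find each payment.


Formula: PMT = PV * r / (1 - (1+r)^(-n))
Denominator: 1 - (1 + 0.0947)^(-5) = 0.363901
Numerator: $57,800.00 * 0.0947 = 5473.66
PMT = 5473.66 / 0.363901 = $15,041.60

$15,041.60


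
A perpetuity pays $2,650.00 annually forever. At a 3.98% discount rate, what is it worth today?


Formula: PV = C / r
Substituting: PV = $2,650.00 / 0.0398
PV = $66,582.91

$66,582.91


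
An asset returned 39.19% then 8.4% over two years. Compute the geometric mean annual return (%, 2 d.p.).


Formula: Geometric mean = ((1+r1)*(1+r2))^(1/2) - 1
Product: (1 + 0.3919) * (1 + 0.084) = 1.3919 * 1.084 = 1.50882
Square root: 1.50882^0.5 = 1.22834
Geometric mean = 1.22834 - 1 = 0.22834
As percentage: 22.83%

22.83%


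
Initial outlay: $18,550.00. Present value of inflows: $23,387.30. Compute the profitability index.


Formula: PI = PV(cash flows) / initial investment
Substituting: PI = $23,387.30 / $18,550.00
PI = 1.2608

1.2608


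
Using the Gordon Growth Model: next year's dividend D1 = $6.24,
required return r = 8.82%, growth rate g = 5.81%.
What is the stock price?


Formula: P = D1 / (r - g)
Spread: r - g = 0.0882 - 0.0581 = 0.0301
Substituting: P = $6.24 / 0.0301
P = $207.31

$207.31


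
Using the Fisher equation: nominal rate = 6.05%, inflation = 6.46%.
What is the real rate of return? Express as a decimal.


Formula: (1 + r_real) = (1 + r_nom) / (1 + inflation)
Substituting: (1 + r_real) = 1.0605 / 1.0646
(1 + r_real) = 0.996149
r_real = 0.996149 - 1 = -0.003851

-0.003851


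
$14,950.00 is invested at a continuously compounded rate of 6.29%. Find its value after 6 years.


Formula: FV = P * e^(r*t)
Exponent: r*t = 0.0629 * 6 = 0.3774
e^(0.3774) = 1.458488
FV = $14,950.00 * 1.458488 = $21,804.39

$21,804.39


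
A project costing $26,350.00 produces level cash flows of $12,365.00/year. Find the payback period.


Formula: Payback = investment / annual cash flow
Substituting: Payback = $26,350.00 / $12,365.00
Payback = 2.131 years

2.131 years


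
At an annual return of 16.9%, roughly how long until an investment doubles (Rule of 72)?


Formula: Years ≈ 72 / r
Substituting: Years ≈ 72 / 16.9
Years ≈ 4.3

4.3 years


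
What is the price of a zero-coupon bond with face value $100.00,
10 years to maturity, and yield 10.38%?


Formula: Price = FV / (1 + r)^n
Substituting: Price = $100.00 / (1 + 0.1038)^10
Discount factor: (1.1038)^10 = 2.68475
Price = $100.00 / 2.68475 = $37.25

$37.25


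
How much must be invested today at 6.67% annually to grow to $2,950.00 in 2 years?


Formula: PV = FV / (1 + r)^n
Substituting: PV = $2,950.00 / (1 + 0.0667)^2
Discount factor: (1.0667)^2 = 1.137849
PV = $2,950.00 / 1.137849 = $2,592.61

$2,592.61


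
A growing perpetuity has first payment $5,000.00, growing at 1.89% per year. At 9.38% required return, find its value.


Formula: PV = C / (r - g)
Spread: r - g = 0.0938 - 0.0189 = 0.0749
Substituting: PV = $5,000.00 / 0.0749
PV = $66,755.67

$66,755.67


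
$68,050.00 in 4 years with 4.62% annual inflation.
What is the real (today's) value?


Formula: Real value = nominal / (1 + inflation)^years
Price level: (1 + 0.0462)^4 = 1.198006
Real value = $68,050.00 / 1.198006 = $56,802.74

$56,802.74


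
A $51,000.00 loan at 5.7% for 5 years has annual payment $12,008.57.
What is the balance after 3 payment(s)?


Formula: Balance = PV*(1+r)^k - PMT*((1+r)^k - 1)/r
Growth: (1 + 0.057)^3 = 1.180932
Accumulated factor: ((1+r)^k - 1)/r = 3.174249
Balance = $51,000.00 * 1.180932 - $12,008.57 * 3.174249
Balance = $22,109.35

$22,109.35


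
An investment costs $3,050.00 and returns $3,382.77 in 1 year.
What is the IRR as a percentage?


Formula: IRR = C1/C0 - 1
Substituting: IRR = $3,382.77 / $3,050.00 - 1
Ratio: 1.109105 - 1 = 0.109105
IRR = 10.9105%

10.9105%


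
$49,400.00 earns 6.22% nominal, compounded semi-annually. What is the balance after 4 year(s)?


Formula: FV = P * (1 + r/m)^(m*t)
Period rate: r/m = 0.0622 / 2 = 0.0311
Total periods: m*t = 2 * 4 = 8
Growth factor: (1 + 0.0311)^8 = 1.277634
FV = $49,400.00 * 1.277634 = $63,115.10

$63,115.10


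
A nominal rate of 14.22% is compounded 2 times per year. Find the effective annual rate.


Formula: EAR = (1 + r/m)^m - 1
Period rate: r/m = 0.1422 / 2 = 0.0711
Compounding: (1 + 0.0711)^2 = 1.147255
EAR = 1.147255 - 1 = 0.147255

0.147255


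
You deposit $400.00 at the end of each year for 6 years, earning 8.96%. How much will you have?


Formula: FV = PMT * ((1+r)^n - 1) / r
Growth factor: (1 + 0.0896)^6 = 1.673411
Numerator: 1.673411 - 1 = 0.673411
FV = $400.00 * 0.673411 / 0.0896 = $3,006.30

$3,006.30


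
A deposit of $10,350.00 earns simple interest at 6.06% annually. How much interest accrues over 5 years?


Formula: I = P * r * t
Substituting: I = $10,350.00 * 0.0606 * 5
Step: I = $10,350.00 * 0.303
I = $3,136.05

$3,136.05


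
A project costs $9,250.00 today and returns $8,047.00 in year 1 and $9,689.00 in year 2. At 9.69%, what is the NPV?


Formula: NPV = C0 + C1/(1+r) + C2/(1+r)^2
Discount C1: $8,047.00 / (1 + 0.0969) = $7,336.13
Discount C2: $9,689.00 / (1 + 0.0969)^2 = $8,052.76
NPV = -$9,250.00 + $7,336.13 + $8,052.76 = $6,138.89

$6,138.89


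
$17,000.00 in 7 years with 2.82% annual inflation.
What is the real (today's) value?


Formula: Real value = nominal / (1 + inflation)^years
Price level: (1 + 0.0282)^7 = 1.214907
Real value = $17,000.00 / 1.214907 = $13,992.84

$13,992.84


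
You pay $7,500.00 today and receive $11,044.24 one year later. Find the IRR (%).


Formula: IRR = C1/C0 - 1
Substituting: IRR = $11,044.24 / $7,500.00 - 1
Ratio: 1.472565 - 1 = 0.472565
IRR = 47.2565%

47.2565%


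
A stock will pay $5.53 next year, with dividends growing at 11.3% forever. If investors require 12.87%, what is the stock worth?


Formula: P = D1 / (r - g)
Spread: r - g = 0.1287 - 0.113 = 0.0157
Substituting: P = $5.53 / 0.0157
P = $352.23

$352.23


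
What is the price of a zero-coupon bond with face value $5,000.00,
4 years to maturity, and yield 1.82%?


Formula: Price = FV / (1 + r)^n
Substituting: Price = $5,000.00 / (1 + 0.0182)^4
Discount factor: (1.0182)^4 = 1.074812
Price = $5,000.00 / 1.074812 = $4,651.98

$4,651.98


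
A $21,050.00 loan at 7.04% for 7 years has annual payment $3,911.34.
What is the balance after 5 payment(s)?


Formula: Balance = PV*(1+r)^k - PMT*((1+r)^k - 1)/r
Growth: (1 + 0.0704)^5 = 1.405175
Accumulated factor: ((1+r)^k - 1)/r = 5.755331
Balance = $21,050.00 * 1.405175 - $3,911.34 * 5.755331
Balance = $7,067.88

$7,067.88


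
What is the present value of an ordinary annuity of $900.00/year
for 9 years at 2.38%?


Formula: PV = PMT * (1 - (1+r)^(-n)) / r
Discount factor: (1 + 0.0238)^(-9) = 0.809215
Bracket: 1 - 0.809215 = 0.190785
PV = $900.00 * 0.190785 / 0.0238 = $7,214.56

$7,214.56


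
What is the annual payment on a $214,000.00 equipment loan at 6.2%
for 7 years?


Formula: PMT = PV * r / (1 - (1+r)^(-n))
Denominator: 1 - (1 + 0.062)^(-7) = 0.343661
Numerator: $214,000.00 * 0.062 = 13268.0
PMT = 13268.0 / 0.343661 = $38,607.84

$38,607.84


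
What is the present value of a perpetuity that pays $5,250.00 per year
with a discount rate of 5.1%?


Formula: PV = C / r
Substituting: PV = $5,250.00 / 0.051
PV = $102,941.18

$102,941.18


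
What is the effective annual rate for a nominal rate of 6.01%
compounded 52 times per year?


Formula: EAR = (1 + r/m)^m - 1
Period rate: r/m = 0.0601 / 52 = 0.001156
Compounding: (1 + 0.001156)^52 = 1.061906
EAR = 1.061906 - 1 = 0.061906

0.061906


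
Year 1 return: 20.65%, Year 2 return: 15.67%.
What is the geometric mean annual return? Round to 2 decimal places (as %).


Formula: Geometric mean = ((1+r1)*(1+r2))^(1/2) - 1
Product: (1 + 0.2065) * (1 + 0.1567) = 1.2065 * 1.1567 = 1.395559
Square root: 1.395559^0.5 = 1.181338
Geometric mean = 1.181338 - 1 = 0.181338
As percentage: 18.13%

18.13%


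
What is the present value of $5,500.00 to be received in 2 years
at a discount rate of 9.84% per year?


Formula: PV = FV / (1 + r)^n
Substituting: PV = $5,500.00 / (1 + 0.0984)^2
Discount factor: (1.0984)^2 = 1.206483
PV = $5,500.00 / 1.206483 = $4,558.71

$4,558.71


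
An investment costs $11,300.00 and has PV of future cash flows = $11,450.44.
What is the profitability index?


Formula: PI = PV(cash flows) / initial investment
Substituting: PI = $11,450.44 / $11,300.00
PI = 1.0133

1.0133


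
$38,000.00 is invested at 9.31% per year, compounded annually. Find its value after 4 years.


Formula: FV = P * (1 + r)^n
Substituting: FV = $38,000.00 * (1 + 0.0931)^4
Growth factor: (1.0931)^4 = 1.427709
FV = $38,000.00 * 1.427709 = $54,252.93

$54,252.93


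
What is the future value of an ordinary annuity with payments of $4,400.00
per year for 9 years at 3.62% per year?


Formula: FV = PMT * ((1+r)^n - 1) / r
Growth factor: (1 + 0.0362)^9 = 1.377185
Numerator: 1.377185 - 1 = 0.377185
FV = $4,400.00 * 0.377185 / 0.0362 = $45,845.69

$45,845.69


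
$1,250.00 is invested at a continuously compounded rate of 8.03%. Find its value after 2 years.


Formula: FV = P * e^(r*t)
Exponent: r*t = 0.0803 * 2 = 0.1606
e^(0.1606) = 1.174215
FV = $1,250.00 * 1.174215 = $1,467.77

$1,467.77


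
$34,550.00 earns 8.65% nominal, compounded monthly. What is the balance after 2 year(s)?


Formula: FV = P * (1 + r/m)^(m*t)
Period rate: r/m = 0.0865 / 12 = 0.007208
Total periods: m*t = 12 * 2 = 24
Growth factor: (1 + 0.007208)^24 = 1.188129
FV = $34,550.00 * 1.188129 = $41,049.84

$41,049.84


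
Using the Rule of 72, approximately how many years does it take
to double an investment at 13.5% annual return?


Formula: Years ≈ 72 / r
Substituting: Years ≈ 72 / 13.5
Years ≈ 5.3

5.3 years


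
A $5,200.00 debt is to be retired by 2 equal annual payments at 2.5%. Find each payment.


Formula: PMT = PV * r / (1 - (1+r)^(-n))
Denominator: 1 - (1 + 0.025)^(-2) = 0.048186
Numerator: $5,200.00 * 0.025 = 130.0
PMT = 130.0 / 0.048186 = $2,697.90

$2,697.90


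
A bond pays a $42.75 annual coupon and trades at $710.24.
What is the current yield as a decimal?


Formula: Current yield = annual coupon / price
Substituting: CY = $42.75 / $710.24
CY = 0.060191

0.060191


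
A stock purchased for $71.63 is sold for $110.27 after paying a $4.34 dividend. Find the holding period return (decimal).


Formula: HPR = (P1 - P0 + D) / P0
Gain: $110.27 - $71.63 + $4.34 = $42.98
HPR = $42.98 / $71.63 = 0.6

0.6


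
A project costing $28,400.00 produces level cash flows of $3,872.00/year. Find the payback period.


Formula: Payback = investment / annual cash flow
Substituting: Payback = $28,400.00 / $3,872.00
Payback = 7.3347 years

7.3347 years


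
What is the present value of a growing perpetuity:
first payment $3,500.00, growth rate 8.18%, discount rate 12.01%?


Formula: PV = C / (r - g)
Spread: r - g = 0.1201 - 0.0818 = 0.0383
Substituting: PV = $3,500.00 / 0.0383
PV = $91,383.81

$91,383.81


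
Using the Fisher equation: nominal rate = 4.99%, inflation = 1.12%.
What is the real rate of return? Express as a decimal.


Formula: (1 + r_real) = (1 + r_nom) / (1 + inflation)
Substituting: (1 + r_real) = 1.0499 / 1.0112
(1 + r_real) = 1.038271
r_real = 1.038271 - 1 = 0.038271

0.038271


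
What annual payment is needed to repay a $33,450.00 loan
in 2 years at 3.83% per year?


Formula: PMT = PV * r / (1 - (1+r)^(-n))
Denominator: 1 - (1 + 0.0383)^(-2) = 0.072414
Numerator: $33,450.00 * 0.0383 = 1281.135
PMT = 1281.135 / 0.072414 = $17,691.87

$17,691.87


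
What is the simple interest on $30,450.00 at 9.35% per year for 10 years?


Formula: I = P * r * t
Substituting: I = $30,450.00 * 0.0935 * 10
Step: I = $30,450.00 * 0.935
I = $28,470.75

$28,470.75


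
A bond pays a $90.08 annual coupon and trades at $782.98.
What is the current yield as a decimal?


Formula: Current yield = annual coupon / price
Substituting: CY = $90.08 / $782.98
CY = 0.115048

0.115048


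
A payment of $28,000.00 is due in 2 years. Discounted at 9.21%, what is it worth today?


Formula: PV = FV / (1 + r)^n
Substituting: PV = $28,000.00 / (1 + 0.0921)^2
Discount factor: (1.0921)^2 = 1.192682
PV = $28,000.00 / 1.192682 = $23,476.49

$23,476.49


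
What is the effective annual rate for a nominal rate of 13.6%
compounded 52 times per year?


Formula: EAR = (1 + r/m)^m - 1
Period rate: r/m = 0.136 / 52 = 0.002615
Compounding: (1 + 0.002615)^52 = 1.145479
EAR = 1.145479 - 1 = 0.145479

0.145479


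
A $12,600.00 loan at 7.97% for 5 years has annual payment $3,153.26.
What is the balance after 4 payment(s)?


Formula: Balance = PV*(1+r)^k - PMT*((1+r)^k - 1)/r
Growth: (1 + 0.0797)^4 = 1.358978
Accumulated factor: ((1+r)^k - 1)/r = 4.504115
Balance = $12,600.00 * 1.358978 - $3,153.26 * 4.504115
Balance = $2,920.48

$2,920.48


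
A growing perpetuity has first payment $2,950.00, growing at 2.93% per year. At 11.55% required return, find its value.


Formula: PV = C / (r - g)
Spread: r - g = 0.1155 - 0.0293 = 0.0862
Substituting: PV = $2,950.00 / 0.0862
PV = $34,222.74

$34,222.74


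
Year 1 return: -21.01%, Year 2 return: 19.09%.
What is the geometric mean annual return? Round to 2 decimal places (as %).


Formula: Geometric mean = ((1+r1)*(1+r2))^(1/2) - 1
Product: (1 + -0.2101) * (1 + 0.1909) = 0.7899 * 1.1909 = 0.940692
Square root: 0.940692^0.5 = 0.969893
Geometric mean = 0.969893 - 1 = -0.030107
As percentage: -3.01%

-3.01%


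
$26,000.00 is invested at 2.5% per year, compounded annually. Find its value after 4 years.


Formula: FV = P * (1 + r)^n
Substituting: FV = $26,000.00 * (1 + 0.025)^4
Growth factor: (1.025)^4 = 1.103813
FV = $26,000.00 * 1.103813 = $28,699.14

$28,699.14


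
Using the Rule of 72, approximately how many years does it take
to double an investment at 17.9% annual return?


Formula: Years ≈ 72 / r
Substituting: Years ≈ 72 / 17.9
Years ≈ 4.0

4.0 years


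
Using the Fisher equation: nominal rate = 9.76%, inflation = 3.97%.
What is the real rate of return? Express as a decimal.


Formula: (1 + r_real) = (1 + r_nom) / (1 + inflation)
Substituting: (1 + r_real) = 1.0976 / 1.0397
(1 + r_real) = 1.055689
r_real = 1.055689 - 1 = 0.055689

0.055689


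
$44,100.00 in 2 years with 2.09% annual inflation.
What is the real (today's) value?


Formula: Real value = nominal / (1 + inflation)^years
Price level: (1 + 0.0209)^2 = 1.042237
Real value = $44,100.00 / 1.042237 = $42,312.84

$42,312.84


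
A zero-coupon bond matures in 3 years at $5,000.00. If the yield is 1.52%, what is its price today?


Formula: Price = FV / (1 + r)^n
Substituting: Price = $5,000.00 / (1 + 0.0152)^3
Discount factor: (1.0152)^3 = 1.046297
Price = $5,000.00 / 1.046297 = $4,778.76

$4,778.76


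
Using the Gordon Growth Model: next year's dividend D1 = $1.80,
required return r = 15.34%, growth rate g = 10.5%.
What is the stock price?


Formula: P = D1 / (r - g)
Spread: r - g = 0.1534 - 0.105 = 0.0484
Substituting: P = $1.80 / 0.0484
P = $37.19

$37.19


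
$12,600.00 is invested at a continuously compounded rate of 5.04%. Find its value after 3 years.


Formula: FV = P * e^(r*t)
Exponent: r*t = 0.0504 * 3 = 0.1512
e^(0.1512) = 1.163229
FV = $12,600.00 * 1.163229 = $14,656.69

$14,656.69


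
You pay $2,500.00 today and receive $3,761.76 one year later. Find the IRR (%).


Formula: IRR = C1/C0 - 1
Substituting: IRR = $3,761.76 / $2,500.00 - 1
Ratio: 1.504704 - 1 = 0.504704
IRR = 50.4704%

50.4704%


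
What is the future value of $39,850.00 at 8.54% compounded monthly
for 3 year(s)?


Formula: FV = P * (1 + r/m)^(m*t)
Period rate: r/m = 0.0854 / 12 = 0.007117
Total periods: m*t = 12 * 3 = 36
Growth factor: (1 + 0.007117)^36 = 1.290839
FV = $39,850.00 * 1.290839 = $51,439.95

$51,439.95


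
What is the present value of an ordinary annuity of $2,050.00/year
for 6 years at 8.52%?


Formula: PV = PMT * (1 - (1+r)^(-n)) / r
Discount factor: (1 + 0.0852)^(-6) = 0.612268
Bracket: 1 - 0.612268 = 0.387732
PV = $2,050.00 * 0.387732 / 0.0852 = $9,329.24

$9,329.24


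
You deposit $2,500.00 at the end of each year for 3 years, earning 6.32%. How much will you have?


Formula: FV = PMT * ((1+r)^n - 1) / r
Growth factor: (1 + 0.0632)^3 = 1.201835
Numerator: 1.201835 - 1 = 0.201835
FV = $2,500.00 * 0.201835 / 0.0632 = $7,983.99

$7,983.99


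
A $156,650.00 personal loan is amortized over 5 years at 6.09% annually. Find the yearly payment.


Formula: PMT = PV * r / (1 - (1+r)^(-n))
Denominator: 1 - (1 + 0.0609)^(-5) = 0.255906
Numerator: $156,650.00 * 0.0609 = 9539.985
PMT = 9539.985 / 0.255906 = $37,279.24

$37,279.24


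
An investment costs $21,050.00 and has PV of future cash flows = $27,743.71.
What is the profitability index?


Formula: PI = PV(cash flows) / initial investment
Substituting: PI = $27,743.71 / $21,050.00
PI = 1.318

1.318


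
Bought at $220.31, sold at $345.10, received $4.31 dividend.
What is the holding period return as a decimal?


Formula: HPR = (P1 - P0 + D) / P0
Gain: $345.10 - $220.31 + $4.31 = $129.10
HPR = $129.10 / $220.31 = 0.586

0.586


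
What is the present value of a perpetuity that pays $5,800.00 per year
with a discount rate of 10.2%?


Formula: PV = C / r
Substituting: PV = $5,800.00 / 0.102
PV = $56,862.75

$56,862.75


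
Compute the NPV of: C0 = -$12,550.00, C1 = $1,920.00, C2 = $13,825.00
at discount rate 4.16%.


Formula: NPV = C0 + C1/(1+r) + C2/(1+r)^2
Discount C1: $1,920.00 / (1 + 0.0416) = $1,843.32
Discount C2: $13,825.00 / (1 + 0.0416)^2 = $12,742.75
NPV = -$12,550.00 + $1,843.32 + $12,742.75 = $2,036.07

$2,036.07


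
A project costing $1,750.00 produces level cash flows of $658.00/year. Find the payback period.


Formula: Payback = investment / annual cash flow
Substituting: Payback = $1,750.00 / $658.00
Payback = 2.6596 years

2.6596 years


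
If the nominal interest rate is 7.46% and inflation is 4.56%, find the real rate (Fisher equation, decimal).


Formula: (1 + r_real) = (1 + r_nom) / (1 + inflation)
Substituting: (1 + r_real) = 1.0746 / 1.0456
(1 + r_real) = 1.027735
r_real = 1.027735 - 1 = 0.027735

0.027735


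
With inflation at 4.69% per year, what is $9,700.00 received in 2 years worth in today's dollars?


Formula: Real value = nominal / (1 + inflation)^years
Price level: (1 + 0.0469)^2 = 1.096
Real value = $9,700.00 / 1.096 = $8,850.37

$8,850.37
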